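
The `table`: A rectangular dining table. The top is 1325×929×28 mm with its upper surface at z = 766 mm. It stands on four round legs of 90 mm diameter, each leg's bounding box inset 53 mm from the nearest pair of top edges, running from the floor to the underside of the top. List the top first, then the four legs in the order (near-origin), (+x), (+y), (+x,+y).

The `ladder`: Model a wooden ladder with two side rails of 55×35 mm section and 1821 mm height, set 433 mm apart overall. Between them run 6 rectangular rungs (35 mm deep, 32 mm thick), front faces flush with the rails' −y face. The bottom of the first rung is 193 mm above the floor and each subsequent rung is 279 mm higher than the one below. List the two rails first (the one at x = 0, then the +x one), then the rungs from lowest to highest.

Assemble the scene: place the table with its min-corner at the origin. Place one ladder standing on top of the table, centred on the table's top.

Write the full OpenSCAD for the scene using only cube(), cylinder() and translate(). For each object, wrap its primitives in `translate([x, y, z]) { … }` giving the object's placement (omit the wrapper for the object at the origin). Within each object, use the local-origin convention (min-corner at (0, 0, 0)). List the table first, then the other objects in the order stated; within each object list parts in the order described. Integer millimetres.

translate([0, 0, 738]) cube([1325, 929, 28]);
translate([98, 98, 0]) cylinder(h = 738, r = 45);
translate([1227, 98, 0]) cylinder(h = 738, r = 45);
translate([98, 831, 0]) cylinder(h = 738, r = 45);
translate([1227, 831, 0]) cylinder(h = 738, r = 45);
translate([446, 447, 766]) {
  cube([55, 35, 1821]);
  translate([378, 0, 0]) cube([55, 35, 1821]);
  translate([55, 0, 193]) cube([323, 35, 32]);
  translate([55, 0, 472]) cube([323, 35, 32]);
  translate([55, 0, 751]) cube([323, 35, 32]);
  translate([55, 0, 1030]) cube([323, 35, 32]);
  translate([55, 0, 1309]) cube([323, 35, 32]);
  translate([55, 0, 1588]) cube([323, 35, 32]);
}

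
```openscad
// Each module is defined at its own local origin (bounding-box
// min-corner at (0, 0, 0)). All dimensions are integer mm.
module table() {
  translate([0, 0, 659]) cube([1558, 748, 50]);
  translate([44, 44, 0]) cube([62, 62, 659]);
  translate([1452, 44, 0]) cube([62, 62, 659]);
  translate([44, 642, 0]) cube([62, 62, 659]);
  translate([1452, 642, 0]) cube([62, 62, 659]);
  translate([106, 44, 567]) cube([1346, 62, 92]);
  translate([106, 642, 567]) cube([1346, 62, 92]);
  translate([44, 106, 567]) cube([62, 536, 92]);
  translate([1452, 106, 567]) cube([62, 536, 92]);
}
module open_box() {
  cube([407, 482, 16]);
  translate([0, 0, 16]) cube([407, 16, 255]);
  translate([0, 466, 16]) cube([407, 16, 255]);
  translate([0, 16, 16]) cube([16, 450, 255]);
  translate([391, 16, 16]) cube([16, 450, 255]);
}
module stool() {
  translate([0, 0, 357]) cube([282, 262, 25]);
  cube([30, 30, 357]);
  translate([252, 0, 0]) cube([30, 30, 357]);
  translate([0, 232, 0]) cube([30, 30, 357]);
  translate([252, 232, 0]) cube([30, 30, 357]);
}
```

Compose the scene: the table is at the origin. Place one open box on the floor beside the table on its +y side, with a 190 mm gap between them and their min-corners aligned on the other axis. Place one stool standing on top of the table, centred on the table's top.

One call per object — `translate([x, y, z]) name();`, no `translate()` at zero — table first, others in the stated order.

table();
translate([0, 938, 0]) open_box();
translate([638, 243, 709]) stool();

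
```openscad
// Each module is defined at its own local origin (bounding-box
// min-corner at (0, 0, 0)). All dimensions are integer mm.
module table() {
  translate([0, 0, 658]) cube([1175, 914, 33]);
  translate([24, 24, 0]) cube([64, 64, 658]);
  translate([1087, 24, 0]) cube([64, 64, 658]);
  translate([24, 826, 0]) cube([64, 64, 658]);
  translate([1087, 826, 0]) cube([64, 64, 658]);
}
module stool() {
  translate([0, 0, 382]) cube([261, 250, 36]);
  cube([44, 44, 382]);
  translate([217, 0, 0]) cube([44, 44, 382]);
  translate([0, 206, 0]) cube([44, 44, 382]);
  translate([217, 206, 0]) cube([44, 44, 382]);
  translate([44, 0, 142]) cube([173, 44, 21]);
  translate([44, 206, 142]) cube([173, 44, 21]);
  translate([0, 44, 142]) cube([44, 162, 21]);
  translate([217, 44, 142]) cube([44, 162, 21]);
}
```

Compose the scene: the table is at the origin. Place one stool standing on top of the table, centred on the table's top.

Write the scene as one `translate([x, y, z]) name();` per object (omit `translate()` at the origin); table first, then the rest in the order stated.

table();
translate([457, 332, 691]) stool();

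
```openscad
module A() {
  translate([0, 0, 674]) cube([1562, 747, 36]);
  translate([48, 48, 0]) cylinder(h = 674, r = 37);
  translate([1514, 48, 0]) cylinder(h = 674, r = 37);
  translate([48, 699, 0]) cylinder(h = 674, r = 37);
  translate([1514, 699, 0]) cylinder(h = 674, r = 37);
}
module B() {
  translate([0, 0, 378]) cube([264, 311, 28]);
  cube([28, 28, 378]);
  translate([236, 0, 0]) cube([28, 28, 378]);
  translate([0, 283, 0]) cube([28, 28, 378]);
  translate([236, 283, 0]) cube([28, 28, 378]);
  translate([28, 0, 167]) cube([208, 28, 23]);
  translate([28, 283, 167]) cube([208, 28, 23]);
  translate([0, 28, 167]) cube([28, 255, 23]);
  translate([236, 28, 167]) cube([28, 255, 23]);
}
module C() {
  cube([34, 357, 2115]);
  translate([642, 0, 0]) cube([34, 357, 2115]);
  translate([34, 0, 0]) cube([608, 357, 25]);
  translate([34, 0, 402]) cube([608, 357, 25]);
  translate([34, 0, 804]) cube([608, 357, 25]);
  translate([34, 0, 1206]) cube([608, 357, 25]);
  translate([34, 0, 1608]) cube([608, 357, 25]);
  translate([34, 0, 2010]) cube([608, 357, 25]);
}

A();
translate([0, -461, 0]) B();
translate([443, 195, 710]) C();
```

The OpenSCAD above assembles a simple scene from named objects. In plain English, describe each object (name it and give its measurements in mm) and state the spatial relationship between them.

A is a table with a 1562×747 mm rectangular top, 36 mm thick, top surface at z = 710 mm, supported by four round legs of 74 mm diameter, each leg's bounding box inset 11 mm from the nearest pair of top edges, running from the floor.

B is a simple wooden stool: a rectangular seat 264 mm (x) by 311 mm (y), 28 mm thick, top face at z = 406 mm, on four square legs, each 28×28 mm in cross-section. The legs rest on z = 0, each flush with a corner of the seat. Four stretchers, 28 mm wide and 23 mm tall, connect adjacent legs with their undersides at z = 167 mm, each running between the inner faces of the legs it joins and aligned with the legs' outer faces on the other axis.

C is an open bookshelf. Two side panels, each 34 mm thick, 357 mm deep and 2115 mm tall, stand 676 mm apart (outside-to-outside). Between them sit 6 shelves, each 25 mm thick and 357 mm deep, spanning the full gap between the sides. The bottom shelf rests on the floor (its underside at z = 0) and the clear gap between one shelf's top and the next shelf's underside is 377 mm.

The stool is on the floor beside the table on its −y side. The bookshelf is on top of the table, centred.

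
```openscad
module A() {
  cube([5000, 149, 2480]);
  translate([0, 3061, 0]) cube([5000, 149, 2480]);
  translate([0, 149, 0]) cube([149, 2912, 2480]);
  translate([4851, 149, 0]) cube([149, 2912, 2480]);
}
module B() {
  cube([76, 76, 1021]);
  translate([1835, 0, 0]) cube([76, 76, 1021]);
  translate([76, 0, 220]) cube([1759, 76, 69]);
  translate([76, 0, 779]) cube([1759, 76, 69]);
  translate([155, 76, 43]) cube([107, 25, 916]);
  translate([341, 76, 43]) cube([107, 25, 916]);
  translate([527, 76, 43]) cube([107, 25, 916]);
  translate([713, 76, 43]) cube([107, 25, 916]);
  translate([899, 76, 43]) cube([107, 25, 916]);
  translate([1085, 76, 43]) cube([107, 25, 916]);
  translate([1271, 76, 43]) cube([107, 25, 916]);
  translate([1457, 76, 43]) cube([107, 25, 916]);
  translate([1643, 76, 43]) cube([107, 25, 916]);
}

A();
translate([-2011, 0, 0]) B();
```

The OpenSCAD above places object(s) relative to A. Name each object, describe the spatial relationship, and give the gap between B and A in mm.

A is a house frame. B is a fence section. The fence section is on the floor beside the house frame on its −x side. The gap between the fence section and the house frame is 100 mm.

The fence section's nearest face is 100 mm from the house frame's −x face.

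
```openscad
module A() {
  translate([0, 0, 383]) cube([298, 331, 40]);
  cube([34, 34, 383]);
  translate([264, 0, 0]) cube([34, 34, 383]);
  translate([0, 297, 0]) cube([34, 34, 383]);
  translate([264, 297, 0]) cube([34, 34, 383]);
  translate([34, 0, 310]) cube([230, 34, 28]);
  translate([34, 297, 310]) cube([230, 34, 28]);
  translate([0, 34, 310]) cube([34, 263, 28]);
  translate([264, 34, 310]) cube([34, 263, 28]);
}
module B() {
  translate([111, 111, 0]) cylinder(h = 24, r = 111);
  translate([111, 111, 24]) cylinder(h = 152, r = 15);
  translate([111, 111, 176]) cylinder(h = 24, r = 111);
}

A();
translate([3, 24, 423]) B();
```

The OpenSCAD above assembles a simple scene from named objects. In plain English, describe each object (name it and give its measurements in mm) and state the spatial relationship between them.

A is a four-legged stool. The seat is 298×331 mm, 40 mm thick, top at z = 423 mm. It stands on four square legs, each 34×34 mm in cross-section, from z = 0 to the seat underside, each flush with a corner of the seat. Four stretchers, 34 mm wide and 28 mm tall, connect adjacent legs with their undersides at z = 310 mm, each running between the inner faces of the legs it joins and aligned with the legs' outer faces on the other axis.

B is a spool: two coaxial disc flanges of radius 111 mm and thickness 24 mm, joined by a core cylinder of radius 15 mm and height 152 mm. The lower flange rests on z = 0 and the three cylinders share a vertical axis.

The spool is on top of the stool.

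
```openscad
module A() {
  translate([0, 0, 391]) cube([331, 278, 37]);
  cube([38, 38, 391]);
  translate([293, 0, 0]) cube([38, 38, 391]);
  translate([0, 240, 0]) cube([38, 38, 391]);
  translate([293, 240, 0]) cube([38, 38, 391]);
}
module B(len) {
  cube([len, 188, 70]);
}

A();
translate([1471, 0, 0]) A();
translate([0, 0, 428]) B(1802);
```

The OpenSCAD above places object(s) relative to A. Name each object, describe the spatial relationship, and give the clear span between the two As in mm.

A is a stool. B is a beam. A beam spans the tops of two stools. The clear span between the two stools is 1140 mm.

Second stool starts at x = 1471; first ends at x = 331; clear span = 1471 − 331 = 1140 mm.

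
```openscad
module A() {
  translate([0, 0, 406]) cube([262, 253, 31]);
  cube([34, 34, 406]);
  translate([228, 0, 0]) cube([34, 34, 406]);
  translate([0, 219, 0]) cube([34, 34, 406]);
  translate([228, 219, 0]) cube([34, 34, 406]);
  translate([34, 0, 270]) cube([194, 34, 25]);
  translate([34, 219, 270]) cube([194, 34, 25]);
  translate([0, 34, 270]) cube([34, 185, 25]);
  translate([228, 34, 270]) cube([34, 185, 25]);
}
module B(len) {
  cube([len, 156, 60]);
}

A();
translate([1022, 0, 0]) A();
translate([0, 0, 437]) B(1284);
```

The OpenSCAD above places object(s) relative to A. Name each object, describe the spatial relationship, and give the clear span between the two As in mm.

Second stool starts at x = 1022; first ends at x = 262; clear span = 1022 − 262 = 760 mm.

A is a stool. B is a beam. A beam spans the tops of two stools. The clear span between the two stools is 760 mm.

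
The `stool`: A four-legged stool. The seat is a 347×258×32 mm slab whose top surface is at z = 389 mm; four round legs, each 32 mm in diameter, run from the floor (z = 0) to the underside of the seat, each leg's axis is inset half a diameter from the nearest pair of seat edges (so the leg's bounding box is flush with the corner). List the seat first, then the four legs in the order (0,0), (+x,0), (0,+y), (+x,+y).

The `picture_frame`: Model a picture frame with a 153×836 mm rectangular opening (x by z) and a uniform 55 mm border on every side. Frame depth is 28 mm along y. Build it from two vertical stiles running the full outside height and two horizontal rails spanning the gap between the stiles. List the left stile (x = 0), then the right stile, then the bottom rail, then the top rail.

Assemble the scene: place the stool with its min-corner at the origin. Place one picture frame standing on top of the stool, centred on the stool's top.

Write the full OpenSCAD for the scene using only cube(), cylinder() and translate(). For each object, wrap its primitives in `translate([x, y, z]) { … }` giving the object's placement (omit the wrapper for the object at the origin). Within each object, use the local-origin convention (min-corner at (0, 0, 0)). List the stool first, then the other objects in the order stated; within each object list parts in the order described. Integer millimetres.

translate([0, 0, 357]) cube([347, 258, 32]);
translate([16, 16, 0]) cylinder(h = 357, r = 16);
translate([331, 16, 0]) cylinder(h = 357, r = 16);
translate([16, 242, 0]) cylinder(h = 357, r = 16);
translate([331, 242, 0]) cylinder(h = 357, r = 16);
translate([42, 115, 389]) {
  cube([55, 28, 946]);
  translate([208, 0, 0]) cube([55, 28, 946]);
  translate([55, 0, 0]) cube([153, 28, 55]);
  translate([55, 0, 891]) cube([153, 28, 55]);
}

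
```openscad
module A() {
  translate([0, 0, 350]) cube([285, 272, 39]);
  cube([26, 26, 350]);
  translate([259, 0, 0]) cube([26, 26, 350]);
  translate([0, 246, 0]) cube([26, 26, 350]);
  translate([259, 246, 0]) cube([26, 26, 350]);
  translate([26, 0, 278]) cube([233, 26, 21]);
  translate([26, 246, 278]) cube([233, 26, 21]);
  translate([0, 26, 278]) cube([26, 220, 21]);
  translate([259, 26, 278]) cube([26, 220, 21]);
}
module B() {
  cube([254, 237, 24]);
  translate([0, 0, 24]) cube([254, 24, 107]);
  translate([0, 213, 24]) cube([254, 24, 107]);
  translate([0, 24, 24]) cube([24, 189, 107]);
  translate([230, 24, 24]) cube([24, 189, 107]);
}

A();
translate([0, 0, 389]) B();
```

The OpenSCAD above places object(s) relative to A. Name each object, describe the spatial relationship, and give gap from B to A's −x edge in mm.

A is a stool. B is an open box. The open box is on top of the stool. The gap from the open box to the stool's −x edge is 0 mm.

The open box's min-x is at 0; the stool's min-x is 0; gap = 0 mm.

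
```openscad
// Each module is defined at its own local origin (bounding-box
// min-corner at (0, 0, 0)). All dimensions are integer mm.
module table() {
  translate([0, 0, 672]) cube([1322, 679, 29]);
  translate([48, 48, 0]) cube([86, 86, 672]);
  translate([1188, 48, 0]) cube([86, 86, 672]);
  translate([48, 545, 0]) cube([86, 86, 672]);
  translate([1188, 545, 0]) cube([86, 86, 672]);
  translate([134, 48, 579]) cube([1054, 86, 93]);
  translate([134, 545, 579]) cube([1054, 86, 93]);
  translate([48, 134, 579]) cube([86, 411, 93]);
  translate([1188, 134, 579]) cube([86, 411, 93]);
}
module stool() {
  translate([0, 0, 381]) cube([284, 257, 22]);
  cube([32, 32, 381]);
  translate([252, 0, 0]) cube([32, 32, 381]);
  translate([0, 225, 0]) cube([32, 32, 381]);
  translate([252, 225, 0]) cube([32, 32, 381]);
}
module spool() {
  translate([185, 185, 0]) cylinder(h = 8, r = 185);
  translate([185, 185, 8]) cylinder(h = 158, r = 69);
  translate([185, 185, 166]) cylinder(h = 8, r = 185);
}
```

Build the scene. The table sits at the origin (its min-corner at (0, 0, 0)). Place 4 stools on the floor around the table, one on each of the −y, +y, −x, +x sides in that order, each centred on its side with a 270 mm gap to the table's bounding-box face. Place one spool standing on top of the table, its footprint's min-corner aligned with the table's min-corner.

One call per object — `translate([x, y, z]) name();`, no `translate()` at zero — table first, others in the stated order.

table();
translate([519, -527, 0]) stool();
translate([519, 949, 0]) stool();
translate([-554, 211, 0]) stool();
translate([1592, 211, 0]) stool();
translate([0, 0, 701]) spool();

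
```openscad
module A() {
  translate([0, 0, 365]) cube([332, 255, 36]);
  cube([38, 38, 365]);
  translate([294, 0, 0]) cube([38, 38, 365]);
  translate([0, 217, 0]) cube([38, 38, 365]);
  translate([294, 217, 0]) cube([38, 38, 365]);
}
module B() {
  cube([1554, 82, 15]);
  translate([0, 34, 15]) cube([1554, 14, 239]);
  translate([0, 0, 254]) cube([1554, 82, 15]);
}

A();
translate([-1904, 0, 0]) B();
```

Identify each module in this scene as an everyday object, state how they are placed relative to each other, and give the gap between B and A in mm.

The I-beam's nearest face is 350 mm from the stool's −x face.

A is a stool. B is an I-beam. The I-beam is on the floor beside the stool on its −x side. The gap between the I-beam and the stool is 350 mm.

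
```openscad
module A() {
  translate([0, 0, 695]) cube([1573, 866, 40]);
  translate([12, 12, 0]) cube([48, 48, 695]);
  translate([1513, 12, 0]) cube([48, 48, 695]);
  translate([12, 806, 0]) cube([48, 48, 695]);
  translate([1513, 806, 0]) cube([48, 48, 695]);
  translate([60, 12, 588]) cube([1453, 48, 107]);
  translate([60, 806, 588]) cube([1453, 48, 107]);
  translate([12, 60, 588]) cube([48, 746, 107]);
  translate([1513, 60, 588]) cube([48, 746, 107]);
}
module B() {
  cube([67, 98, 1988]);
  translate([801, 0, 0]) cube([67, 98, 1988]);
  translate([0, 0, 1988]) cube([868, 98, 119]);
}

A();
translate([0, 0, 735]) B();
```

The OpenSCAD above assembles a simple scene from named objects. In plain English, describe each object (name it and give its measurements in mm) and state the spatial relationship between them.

A is a table with a 1573×866 mm rectangular top, 40 mm thick, top surface at z = 735 mm, supported by four 48×48 mm square legs, each inset 12 mm from the nearest pair of top edges, running from the floor. Four apron rails, 48 mm thick and 107 mm tall, run between adjacent legs with their top edges flush with the underside of the top and their outer faces flush with the legs' outer faces.

B is a rectangular door frame: two vertical jambs of 67×98 mm section, 1988 mm tall, with a clear opening 734 mm wide between their inner faces. A header 119 mm tall and 98 mm deep lies on top of the jambs and spans the full outside width.

The door frame is on top of the table.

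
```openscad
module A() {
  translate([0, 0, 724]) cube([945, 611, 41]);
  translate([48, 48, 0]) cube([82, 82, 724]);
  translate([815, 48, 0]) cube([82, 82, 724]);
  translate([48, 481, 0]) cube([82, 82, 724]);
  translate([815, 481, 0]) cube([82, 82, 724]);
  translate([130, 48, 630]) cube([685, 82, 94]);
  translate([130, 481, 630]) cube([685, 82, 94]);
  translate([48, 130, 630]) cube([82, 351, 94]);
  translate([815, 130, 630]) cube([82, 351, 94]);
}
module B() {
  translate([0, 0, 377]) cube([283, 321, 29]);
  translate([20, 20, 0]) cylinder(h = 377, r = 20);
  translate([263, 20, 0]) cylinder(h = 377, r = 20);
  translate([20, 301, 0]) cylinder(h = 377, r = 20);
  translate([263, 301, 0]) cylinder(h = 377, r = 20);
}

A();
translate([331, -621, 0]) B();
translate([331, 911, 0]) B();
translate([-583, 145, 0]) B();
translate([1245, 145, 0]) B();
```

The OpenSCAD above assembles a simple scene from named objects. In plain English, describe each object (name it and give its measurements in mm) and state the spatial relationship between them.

A is a table with a 945×611 mm rectangular top, 41 mm thick, top surface at z = 765 mm, supported by four 82×82 mm square legs, each inset 48 mm from the nearest pair of top edges, running from the floor. Four apron rails, 82 mm thick and 94 mm tall, run between adjacent legs with their top edges flush with the underside of the top and their outer faces flush with the legs' outer faces.

B is a four-legged stool. The seat is 283×321 mm, 29 mm thick, top at z = 406 mm. It stands on four round legs, each 40 mm in diameter, from z = 0 to the seat underside, each leg's axis is inset half a diameter from the nearest pair of seat edges (so the leg's bounding box is flush with the corner).

Four stools sit around the table at the −y, +y, −x, +x sides.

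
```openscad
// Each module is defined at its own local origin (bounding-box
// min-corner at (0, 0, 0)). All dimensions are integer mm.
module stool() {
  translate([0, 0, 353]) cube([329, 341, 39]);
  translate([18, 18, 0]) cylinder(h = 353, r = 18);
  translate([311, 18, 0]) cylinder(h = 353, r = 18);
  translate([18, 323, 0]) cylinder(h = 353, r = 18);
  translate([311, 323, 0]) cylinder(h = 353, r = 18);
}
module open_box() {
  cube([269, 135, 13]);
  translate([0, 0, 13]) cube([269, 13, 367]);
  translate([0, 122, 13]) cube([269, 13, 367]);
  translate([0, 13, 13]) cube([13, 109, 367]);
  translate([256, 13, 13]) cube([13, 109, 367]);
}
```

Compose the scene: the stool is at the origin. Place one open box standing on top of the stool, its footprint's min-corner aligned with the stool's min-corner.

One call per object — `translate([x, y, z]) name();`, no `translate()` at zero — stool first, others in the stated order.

stool();
translate([0, 0, 392]) open_box();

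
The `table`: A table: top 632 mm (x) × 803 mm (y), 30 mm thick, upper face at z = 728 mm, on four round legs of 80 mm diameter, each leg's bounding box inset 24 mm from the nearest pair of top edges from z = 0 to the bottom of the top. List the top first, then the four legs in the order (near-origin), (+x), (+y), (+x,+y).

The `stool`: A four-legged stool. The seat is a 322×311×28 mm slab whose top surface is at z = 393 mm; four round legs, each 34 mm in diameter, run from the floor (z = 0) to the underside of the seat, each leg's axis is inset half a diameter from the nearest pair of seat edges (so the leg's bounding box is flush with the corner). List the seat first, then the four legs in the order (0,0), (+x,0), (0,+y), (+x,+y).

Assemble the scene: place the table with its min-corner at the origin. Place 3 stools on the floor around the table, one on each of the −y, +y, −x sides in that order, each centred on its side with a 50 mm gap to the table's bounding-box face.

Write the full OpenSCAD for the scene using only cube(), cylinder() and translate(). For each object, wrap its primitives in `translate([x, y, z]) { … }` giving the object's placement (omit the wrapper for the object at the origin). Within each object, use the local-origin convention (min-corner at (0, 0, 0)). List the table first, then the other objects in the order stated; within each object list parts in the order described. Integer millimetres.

translate([0, 0, 698]) cube([632, 803, 30]);
translate([64, 64, 0]) cylinder(h = 698, r = 40);
translate([568, 64, 0]) cylinder(h = 698, r = 40);
translate([64, 739, 0]) cylinder(h = 698, r = 40);
translate([568, 739, 0]) cylinder(h = 698, r = 40);
translate([155, -361, 0]) {
  translate([0, 0, 365]) cube([322, 311, 28]);
  translate([17, 17, 0]) cylinder(h = 365, r = 17);
  translate([305, 17, 0]) cylinder(h = 365, r = 17);
  translate([17, 294, 0]) cylinder(h = 365, r = 17);
  translate([305, 294, 0]) cylinder(h = 365, r = 17);
}
translate([155, 853, 0]) {
  translate([0, 0, 365]) cube([322, 311, 28]);
  translate([17, 17, 0]) cylinder(h = 365, r = 17);
  translate([305, 17, 0]) cylinder(h = 365, r = 17);
  translate([17, 294, 0]) cylinder(h = 365, r = 17);
  translate([305, 294, 0]) cylinder(h = 365, r = 17);
}
translate([-372, 246, 0]) {
  translate([0, 0, 365]) cube([322, 311, 28]);
  translate([17, 17, 0]) cylinder(h = 365, r = 17);
  translate([305, 17, 0]) cylinder(h = 365, r = 17);
  translate([17, 294, 0]) cylinder(h = 365, r = 17);
  translate([305, 294, 0]) cylinder(h = 365, r = 17);
}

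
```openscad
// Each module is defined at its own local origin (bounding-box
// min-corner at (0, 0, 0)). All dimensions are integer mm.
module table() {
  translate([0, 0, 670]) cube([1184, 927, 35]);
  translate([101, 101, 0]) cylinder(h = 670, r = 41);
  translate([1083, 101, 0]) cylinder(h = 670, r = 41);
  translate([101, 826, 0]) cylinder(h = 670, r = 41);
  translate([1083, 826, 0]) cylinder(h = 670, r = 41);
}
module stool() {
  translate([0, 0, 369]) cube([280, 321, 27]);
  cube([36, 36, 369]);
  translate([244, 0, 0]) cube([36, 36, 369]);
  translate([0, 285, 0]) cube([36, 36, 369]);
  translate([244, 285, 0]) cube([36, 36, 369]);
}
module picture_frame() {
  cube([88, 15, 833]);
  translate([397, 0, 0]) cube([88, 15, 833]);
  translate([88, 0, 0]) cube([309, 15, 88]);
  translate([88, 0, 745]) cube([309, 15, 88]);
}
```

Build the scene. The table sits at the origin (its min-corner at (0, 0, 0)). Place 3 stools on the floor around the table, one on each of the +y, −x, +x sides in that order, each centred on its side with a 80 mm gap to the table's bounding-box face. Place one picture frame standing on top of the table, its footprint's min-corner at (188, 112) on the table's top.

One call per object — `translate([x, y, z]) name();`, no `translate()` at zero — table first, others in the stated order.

table();
translate([452, 1007, 0]) stool();
translate([-360, 303, 0]) stool();
translate([1264, 303, 0]) stool();
translate([188, 112, 705]) picture_frame();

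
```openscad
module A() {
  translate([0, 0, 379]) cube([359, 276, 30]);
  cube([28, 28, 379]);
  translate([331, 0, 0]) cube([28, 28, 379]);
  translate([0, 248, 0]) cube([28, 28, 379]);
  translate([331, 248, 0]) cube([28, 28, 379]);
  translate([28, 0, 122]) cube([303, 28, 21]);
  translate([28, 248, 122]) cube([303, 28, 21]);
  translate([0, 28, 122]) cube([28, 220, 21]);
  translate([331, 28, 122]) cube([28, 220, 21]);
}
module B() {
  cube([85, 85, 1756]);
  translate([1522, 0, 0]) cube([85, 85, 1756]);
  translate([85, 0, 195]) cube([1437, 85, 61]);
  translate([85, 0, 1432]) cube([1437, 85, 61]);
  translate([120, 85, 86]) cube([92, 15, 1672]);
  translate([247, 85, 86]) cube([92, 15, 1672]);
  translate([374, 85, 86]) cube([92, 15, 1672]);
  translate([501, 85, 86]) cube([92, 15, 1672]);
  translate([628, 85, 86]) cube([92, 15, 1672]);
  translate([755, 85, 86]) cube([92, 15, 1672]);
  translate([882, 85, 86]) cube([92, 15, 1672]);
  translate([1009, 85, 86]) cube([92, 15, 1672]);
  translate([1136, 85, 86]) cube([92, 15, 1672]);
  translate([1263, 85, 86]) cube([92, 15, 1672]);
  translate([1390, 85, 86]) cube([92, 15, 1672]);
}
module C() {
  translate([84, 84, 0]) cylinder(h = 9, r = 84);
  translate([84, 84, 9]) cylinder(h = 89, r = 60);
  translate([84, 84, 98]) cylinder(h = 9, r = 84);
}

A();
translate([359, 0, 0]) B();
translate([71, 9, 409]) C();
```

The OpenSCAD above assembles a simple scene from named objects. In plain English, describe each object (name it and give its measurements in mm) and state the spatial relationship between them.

A is a four-legged stool. The seat is a 359×276×30 mm slab whose top surface is at z = 409 mm; four square legs, each 28×28 mm in cross-section, run from the floor (z = 0) to the underside of the seat, each flush with a corner of the seat. Four stretchers, 28 mm wide and 21 mm tall, connect adjacent legs with their undersides at z = 122 mm, each running between the inner faces of the legs it joins and aligned with the legs' outer faces on the other axis.

B is a fence section. Two 85×85 mm posts, 1756 mm tall, stand on the floor with a clear span of 1437 mm between their inner faces. Two horizontal rails of 85×61 mm section span the gap between the posts with their undersides at z = 195 mm and z = 1432 mm, flush with the posts' −y face. 11 pickets, each 92 mm wide, 15 mm thick and 1672 mm tall, are fixed to the +y face of the rails with their bottoms at z = 86 mm, evenly spaced across the span with equal gaps (rounded down to the nearest mm) at the −x end and between each pair — any rounding remainder accumulates at the +x end.

C is a spool: two coaxial disc flanges of radius 84 mm and thickness 9 mm, joined by a core cylinder of radius 60 mm and height 89 mm. The lower flange rests on z = 0 and the three cylinders share a vertical axis.

The fence section is against the stool's +x side, with their −y faces flush. The spool is on top of the stool.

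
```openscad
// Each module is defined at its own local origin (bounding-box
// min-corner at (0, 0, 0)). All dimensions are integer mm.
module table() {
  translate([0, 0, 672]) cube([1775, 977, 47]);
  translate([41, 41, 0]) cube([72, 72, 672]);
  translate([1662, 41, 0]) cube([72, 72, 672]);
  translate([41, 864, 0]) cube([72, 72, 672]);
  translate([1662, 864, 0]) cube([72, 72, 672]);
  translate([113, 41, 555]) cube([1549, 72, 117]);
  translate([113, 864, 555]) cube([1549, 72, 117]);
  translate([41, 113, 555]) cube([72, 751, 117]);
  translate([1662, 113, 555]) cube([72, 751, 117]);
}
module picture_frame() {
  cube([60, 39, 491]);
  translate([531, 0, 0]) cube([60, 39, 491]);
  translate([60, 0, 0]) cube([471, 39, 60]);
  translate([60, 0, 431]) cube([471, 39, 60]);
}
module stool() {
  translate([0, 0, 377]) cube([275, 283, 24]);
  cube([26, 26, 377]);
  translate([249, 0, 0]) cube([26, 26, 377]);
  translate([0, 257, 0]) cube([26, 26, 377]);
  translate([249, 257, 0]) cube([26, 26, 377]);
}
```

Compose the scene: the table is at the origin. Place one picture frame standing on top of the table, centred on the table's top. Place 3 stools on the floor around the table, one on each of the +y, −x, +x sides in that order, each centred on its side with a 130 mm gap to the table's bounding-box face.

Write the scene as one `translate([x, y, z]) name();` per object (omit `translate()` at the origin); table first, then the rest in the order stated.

table();
translate([592, 469, 719]) picture_frame();
translate([750, 1107, 0]) stool();
translate([-405, 347, 0]) stool();
translate([1905, 347, 0]) stool();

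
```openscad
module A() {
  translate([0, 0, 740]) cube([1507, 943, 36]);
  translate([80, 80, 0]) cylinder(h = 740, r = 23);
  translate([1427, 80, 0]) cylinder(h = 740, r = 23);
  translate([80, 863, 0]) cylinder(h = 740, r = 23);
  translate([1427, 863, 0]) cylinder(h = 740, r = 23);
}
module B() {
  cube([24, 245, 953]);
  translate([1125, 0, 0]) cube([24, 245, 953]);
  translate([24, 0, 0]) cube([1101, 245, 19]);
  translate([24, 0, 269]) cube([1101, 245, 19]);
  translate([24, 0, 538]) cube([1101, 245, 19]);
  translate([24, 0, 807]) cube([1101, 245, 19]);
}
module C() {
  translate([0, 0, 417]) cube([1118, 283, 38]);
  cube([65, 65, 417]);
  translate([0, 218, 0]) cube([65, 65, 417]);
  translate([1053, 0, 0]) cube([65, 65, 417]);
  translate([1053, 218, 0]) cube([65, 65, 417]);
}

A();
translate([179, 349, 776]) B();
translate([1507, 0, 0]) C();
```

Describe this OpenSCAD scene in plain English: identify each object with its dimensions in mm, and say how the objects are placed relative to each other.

A is a table with a 1507×943 mm rectangular top, 36 mm thick, top surface at z = 776 mm, supported by four round legs of 46 mm diameter, each leg's bounding box inset 57 mm from the nearest pair of top edges, running from the floor.

B is a bookshelf 1149 mm wide overall, 245 mm deep and 953 mm tall. The two sides are 24 mm thick vertical panels. 4 horizontal shelves of 19 mm thickness span between the inner faces of the sides; the lowest shelf sits on the floor and shelves are stacked with a clear vertical gap of 250 mm between each pair.

C is a bench: a 1118×283 mm seat slab, 38 mm thick, top at z = 455 mm, on four 65×65 mm square legs flush with the seat corners and standing on z = 0.

The bookshelf is on top of the table, centred. The bench is against the table's +x side, with their −y faces flush.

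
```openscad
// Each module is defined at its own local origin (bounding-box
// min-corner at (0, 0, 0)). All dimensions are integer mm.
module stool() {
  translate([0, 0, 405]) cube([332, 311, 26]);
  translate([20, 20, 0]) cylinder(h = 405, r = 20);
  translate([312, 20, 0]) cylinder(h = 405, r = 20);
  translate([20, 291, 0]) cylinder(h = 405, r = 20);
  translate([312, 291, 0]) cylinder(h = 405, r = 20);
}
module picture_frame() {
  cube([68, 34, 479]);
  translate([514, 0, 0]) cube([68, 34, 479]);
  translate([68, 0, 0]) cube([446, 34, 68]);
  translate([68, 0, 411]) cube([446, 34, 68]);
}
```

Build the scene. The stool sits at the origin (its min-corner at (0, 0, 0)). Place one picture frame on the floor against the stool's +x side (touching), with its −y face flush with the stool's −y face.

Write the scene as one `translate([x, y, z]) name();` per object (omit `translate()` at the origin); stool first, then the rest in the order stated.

stool();
translate([332, 0, 0]) picture_frame();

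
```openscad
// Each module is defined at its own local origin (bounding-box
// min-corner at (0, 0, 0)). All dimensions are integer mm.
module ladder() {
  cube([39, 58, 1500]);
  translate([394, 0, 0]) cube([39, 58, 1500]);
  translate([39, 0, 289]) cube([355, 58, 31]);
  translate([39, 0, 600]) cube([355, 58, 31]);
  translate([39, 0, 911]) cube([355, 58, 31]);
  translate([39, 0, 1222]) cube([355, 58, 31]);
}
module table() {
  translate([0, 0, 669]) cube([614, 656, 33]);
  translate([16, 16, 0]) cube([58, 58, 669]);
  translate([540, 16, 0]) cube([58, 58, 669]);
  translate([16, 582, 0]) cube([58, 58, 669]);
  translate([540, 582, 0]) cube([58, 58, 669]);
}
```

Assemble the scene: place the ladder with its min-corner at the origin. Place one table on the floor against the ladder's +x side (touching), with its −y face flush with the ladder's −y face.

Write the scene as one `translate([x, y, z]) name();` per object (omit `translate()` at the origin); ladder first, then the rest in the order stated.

ladder();
translate([433, 0, 0]) table();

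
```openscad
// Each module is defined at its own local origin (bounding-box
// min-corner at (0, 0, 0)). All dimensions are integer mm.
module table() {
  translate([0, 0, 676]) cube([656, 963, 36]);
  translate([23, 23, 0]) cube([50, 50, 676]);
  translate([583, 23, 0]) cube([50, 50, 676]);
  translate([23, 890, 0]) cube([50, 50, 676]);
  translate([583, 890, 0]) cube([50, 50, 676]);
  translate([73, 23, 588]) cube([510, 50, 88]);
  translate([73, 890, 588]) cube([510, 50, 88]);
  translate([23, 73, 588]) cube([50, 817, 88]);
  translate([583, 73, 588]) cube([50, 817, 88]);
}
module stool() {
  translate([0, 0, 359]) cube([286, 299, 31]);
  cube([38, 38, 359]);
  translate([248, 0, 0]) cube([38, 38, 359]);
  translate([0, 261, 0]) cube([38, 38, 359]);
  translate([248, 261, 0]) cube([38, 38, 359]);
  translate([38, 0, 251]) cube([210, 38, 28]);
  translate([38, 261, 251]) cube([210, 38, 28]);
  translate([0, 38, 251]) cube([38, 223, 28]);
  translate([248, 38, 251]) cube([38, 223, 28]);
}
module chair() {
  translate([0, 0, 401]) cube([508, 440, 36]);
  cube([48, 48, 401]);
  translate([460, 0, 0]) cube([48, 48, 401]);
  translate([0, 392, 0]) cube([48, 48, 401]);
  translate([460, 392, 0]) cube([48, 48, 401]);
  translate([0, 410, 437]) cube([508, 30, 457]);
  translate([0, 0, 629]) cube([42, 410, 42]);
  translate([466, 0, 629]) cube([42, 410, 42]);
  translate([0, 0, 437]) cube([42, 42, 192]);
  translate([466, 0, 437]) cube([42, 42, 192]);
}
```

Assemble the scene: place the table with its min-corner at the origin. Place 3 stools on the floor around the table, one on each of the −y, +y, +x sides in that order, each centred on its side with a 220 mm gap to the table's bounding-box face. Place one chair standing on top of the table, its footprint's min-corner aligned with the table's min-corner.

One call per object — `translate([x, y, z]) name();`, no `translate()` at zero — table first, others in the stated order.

table();
translate([185, -519, 0]) stool();
translate([185, 1183, 0]) stool();
translate([876, 332, 0]) stool();
translate([0, 0, 712]) chair();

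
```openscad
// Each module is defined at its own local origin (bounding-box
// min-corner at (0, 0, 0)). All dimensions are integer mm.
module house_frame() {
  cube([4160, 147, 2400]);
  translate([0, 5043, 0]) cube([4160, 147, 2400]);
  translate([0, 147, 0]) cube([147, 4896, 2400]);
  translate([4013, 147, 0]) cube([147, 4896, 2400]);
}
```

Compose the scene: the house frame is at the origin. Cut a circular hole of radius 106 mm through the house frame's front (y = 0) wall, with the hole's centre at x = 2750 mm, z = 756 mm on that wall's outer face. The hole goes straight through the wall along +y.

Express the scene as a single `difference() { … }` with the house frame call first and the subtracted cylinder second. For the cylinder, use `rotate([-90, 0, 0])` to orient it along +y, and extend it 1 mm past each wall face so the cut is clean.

difference() {
  house_frame();
  translate([2750, -1, 756]) rotate([-90, 0, 0]) cylinder(h = 149, r = 106);
}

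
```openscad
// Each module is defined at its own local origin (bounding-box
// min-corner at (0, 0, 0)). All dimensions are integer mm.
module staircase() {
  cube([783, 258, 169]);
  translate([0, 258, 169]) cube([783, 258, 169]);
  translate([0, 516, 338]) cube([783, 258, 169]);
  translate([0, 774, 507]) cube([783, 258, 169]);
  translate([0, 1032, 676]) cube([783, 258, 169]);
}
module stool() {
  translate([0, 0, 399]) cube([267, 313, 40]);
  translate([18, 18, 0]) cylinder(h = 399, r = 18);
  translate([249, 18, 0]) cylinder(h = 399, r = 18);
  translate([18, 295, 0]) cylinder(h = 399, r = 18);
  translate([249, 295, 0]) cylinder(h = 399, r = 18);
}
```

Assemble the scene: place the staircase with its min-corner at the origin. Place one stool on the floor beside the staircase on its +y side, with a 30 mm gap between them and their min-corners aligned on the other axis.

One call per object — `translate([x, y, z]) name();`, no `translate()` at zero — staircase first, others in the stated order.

staircase();
translate([0, 1320, 0]) stool();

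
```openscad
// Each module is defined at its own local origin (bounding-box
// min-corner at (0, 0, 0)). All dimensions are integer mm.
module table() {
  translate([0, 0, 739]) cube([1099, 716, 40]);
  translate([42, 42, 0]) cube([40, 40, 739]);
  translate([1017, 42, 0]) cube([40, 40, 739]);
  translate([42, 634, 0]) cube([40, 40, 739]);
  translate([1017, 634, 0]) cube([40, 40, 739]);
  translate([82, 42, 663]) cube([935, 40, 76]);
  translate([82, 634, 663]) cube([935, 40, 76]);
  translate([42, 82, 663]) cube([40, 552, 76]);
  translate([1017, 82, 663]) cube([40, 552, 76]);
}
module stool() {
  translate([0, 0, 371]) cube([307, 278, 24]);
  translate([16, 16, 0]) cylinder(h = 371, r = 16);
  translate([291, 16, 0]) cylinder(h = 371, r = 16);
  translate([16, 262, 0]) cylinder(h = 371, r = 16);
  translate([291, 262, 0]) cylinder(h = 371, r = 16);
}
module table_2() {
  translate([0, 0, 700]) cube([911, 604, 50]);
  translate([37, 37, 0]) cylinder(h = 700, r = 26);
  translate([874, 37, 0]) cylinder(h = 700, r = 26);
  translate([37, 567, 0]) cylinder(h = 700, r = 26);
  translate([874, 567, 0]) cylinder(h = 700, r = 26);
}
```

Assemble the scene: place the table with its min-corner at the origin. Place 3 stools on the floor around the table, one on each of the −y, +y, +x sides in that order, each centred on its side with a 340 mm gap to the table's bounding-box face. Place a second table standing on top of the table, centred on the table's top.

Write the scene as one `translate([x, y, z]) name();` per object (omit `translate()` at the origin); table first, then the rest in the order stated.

table();
translate([396, -618, 0]) stool();
translate([396, 1056, 0]) stool();
translate([1439, 219, 0]) stool();
translate([94, 56, 779]) table_2();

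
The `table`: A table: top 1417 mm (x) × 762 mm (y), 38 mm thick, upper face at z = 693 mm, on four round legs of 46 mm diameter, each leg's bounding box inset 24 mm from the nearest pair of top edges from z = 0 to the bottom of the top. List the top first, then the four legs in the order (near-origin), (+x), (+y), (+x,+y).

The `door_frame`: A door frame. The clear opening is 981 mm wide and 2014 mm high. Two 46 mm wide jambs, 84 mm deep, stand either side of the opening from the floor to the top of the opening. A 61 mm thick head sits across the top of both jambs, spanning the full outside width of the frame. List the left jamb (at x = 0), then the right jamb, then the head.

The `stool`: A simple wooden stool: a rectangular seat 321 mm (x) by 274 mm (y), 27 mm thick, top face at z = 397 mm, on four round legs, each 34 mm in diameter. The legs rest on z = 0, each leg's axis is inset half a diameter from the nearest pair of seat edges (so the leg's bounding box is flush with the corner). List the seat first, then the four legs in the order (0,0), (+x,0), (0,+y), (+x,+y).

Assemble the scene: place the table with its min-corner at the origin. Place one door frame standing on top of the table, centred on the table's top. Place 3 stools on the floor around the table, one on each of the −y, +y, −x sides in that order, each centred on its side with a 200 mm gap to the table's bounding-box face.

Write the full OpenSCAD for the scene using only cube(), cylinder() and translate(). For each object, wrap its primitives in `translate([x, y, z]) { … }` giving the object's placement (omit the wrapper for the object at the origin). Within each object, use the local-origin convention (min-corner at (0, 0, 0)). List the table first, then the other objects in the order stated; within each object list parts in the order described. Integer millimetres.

translate([0, 0, 655]) cube([1417, 762, 38]);
translate([47, 47, 0]) cylinder(h = 655, r = 23);
translate([1370, 47, 0]) cylinder(h = 655, r = 23);
translate([47, 715, 0]) cylinder(h = 655, r = 23);
translate([1370, 715, 0]) cylinder(h = 655, r = 23);
translate([172, 339, 693]) {
  cube([46, 84, 2014]);
  translate([1027, 0, 0]) cube([46, 84, 2014]);
  translate([0, 0, 2014]) cube([1073, 84, 61]);
}
translate([548, -474, 0]) {
  translate([0, 0, 370]) cube([321, 274, 27]);
  translate([17, 17, 0]) cylinder(h = 370, r = 17);
  translate([304, 17, 0]) cylinder(h = 370, r = 17);
  translate([17, 257, 0]) cylinder(h = 370, r = 17);
  translate([304, 257, 0]) cylinder(h = 370, r = 17);
}
translate([548, 962, 0]) {
  translate([0, 0, 370]) cube([321, 274, 27]);
  translate([17, 17, 0]) cylinder(h = 370, r = 17);
  translate([304, 17, 0]) cylinder(h = 370, r = 17);
  translate([17, 257, 0]) cylinder(h = 370, r = 17);
  translate([304, 257, 0]) cylinder(h = 370, r = 17);
}
translate([-521, 244, 0]) {
  translate([0, 0, 370]) cube([321, 274, 27]);
  translate([17, 17, 0]) cylinder(h = 370, r = 17);
  translate([304, 17, 0]) cylinder(h = 370, r = 17);
  translate([17, 257, 0]) cylinder(h = 370, r = 17);
  translate([304, 257, 0]) cylinder(h = 370, r = 17);
}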